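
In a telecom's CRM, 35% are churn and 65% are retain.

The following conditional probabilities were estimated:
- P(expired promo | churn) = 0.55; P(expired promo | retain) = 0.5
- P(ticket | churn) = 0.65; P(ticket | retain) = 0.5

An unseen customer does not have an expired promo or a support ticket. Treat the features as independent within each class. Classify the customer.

churn: 0.35 × (1−0.55) × (1−0.65) = 0.055125
retain: 0.65 × (1−0.5) × (1−0.5) = 0.1625
Highest score → retain.

retain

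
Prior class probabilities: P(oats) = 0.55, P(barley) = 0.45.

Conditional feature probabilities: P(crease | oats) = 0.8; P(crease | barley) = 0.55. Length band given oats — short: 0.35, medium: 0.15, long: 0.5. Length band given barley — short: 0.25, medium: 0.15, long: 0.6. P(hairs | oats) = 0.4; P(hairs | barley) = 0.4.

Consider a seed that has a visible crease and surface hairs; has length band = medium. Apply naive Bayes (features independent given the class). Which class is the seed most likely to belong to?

oats

oats: 0.55 × 0.8 × 0.15 × 0.4 = 0.0264
barley: 0.45 × 0.55 × 0.15 × 0.4 = 0.01485
Highest score → oats.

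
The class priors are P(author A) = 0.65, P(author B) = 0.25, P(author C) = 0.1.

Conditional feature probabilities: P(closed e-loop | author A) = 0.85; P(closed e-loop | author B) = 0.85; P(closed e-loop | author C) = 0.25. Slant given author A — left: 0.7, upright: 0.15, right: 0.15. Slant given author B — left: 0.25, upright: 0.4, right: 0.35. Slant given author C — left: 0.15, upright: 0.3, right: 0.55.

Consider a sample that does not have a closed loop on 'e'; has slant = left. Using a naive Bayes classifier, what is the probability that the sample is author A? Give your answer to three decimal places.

author A: 0.65 × (1−0.85) × 0.7 = 0.06825
author B: 0.25 × (1−0.85) × 0.25 = 0.009375
author C: 0.1 × (1−0.25) × 0.15 = 0.01125
P(author A | x) = 0.06825 / 0.088875 ≈ 0.768

0.768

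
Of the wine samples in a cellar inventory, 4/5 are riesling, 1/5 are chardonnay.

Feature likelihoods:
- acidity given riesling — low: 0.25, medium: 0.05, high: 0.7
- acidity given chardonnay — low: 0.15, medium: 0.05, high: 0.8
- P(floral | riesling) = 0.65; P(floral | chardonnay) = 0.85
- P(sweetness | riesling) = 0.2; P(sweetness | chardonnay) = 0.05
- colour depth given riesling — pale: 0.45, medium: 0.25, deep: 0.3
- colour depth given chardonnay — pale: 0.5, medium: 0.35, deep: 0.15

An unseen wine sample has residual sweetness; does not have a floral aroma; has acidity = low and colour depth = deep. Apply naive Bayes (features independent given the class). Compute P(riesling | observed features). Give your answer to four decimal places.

riesling: 0.8 × 0.25 × (1−0.65) × 0.2 × 0.3 = 0.0042
chardonnay: 0.2 × 0.15 × (1−0.85) × 0.05 × 0.15 = 0.00003375
P(riesling | x) = 0.0042 / 0.00423375 ≈ 0.9920

0.9920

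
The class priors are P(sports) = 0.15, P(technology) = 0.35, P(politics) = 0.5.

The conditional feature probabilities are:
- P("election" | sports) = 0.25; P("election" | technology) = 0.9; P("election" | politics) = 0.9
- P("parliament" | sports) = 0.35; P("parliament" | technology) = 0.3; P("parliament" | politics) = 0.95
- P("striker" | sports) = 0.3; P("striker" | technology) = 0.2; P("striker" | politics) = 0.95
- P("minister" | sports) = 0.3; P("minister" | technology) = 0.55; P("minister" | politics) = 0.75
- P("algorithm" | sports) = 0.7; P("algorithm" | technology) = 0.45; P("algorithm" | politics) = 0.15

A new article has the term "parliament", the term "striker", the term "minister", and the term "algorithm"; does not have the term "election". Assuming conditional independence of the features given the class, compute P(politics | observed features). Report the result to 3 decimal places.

0.629

sports: 0.15 × (1−0.25) × 0.35 × 0.3 × 0.3 × 0.7 = 0.002480625
technology: 0.35 × (1−0.9) × 0.3 × 0.2 × 0.55 × 0.45 = 0.00051975
politics: 0.5 × (1−0.9) × 0.95 × 0.95 × 0.75 × 0.15 = 0.0050765625
P(politics | x) = 0.0050765625 / 0.0080769375 ≈ 0.629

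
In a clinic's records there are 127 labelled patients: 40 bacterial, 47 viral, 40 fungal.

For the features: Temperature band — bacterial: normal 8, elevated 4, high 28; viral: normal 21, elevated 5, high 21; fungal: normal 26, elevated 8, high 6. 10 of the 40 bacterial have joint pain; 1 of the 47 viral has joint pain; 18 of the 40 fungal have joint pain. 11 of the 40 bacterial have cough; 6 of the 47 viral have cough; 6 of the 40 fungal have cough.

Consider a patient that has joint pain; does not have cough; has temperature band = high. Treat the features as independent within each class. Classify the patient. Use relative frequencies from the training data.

bacterial: (40/127) × (28/40) × (10/40) × (29/40) ≈ 0.0399606
viral: (47/127) × (21/47) × (1/47) × (41/47) ≈ 0.00306905
fungal: (40/127) × (6/40) × (18/40) × (34/40) ≈ 0.0180709
Highest score → bacterial.

bacterial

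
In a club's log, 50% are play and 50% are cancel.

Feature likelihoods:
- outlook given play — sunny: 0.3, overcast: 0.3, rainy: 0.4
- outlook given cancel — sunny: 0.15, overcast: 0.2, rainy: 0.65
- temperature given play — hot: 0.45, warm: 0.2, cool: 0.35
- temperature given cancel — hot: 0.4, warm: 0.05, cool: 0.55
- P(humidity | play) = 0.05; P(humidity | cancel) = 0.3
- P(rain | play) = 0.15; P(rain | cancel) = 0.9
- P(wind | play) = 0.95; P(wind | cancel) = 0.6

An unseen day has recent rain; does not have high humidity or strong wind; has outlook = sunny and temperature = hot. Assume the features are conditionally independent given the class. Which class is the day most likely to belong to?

cancel

play: 0.5 × 0.3 × 0.45 × (1−0.05) × 0.15 × (1−0.95) = 0.0004809375
cancel: 0.5 × 0.15 × 0.4 × (1−0.3) × 0.9 × (1−0.6) = 0.00756
Highest score → cancel.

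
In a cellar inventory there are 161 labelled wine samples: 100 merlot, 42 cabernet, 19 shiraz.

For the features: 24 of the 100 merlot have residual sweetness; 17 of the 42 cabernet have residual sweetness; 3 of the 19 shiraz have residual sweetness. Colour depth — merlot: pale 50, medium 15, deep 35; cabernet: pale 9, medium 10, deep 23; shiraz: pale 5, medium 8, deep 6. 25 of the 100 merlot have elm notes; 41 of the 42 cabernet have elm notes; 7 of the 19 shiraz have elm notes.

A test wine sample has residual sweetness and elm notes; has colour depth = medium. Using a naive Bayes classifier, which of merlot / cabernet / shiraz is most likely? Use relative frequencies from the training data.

cabernet

merlot: (100/161) × (24/100) × (15/100) × (25/100) ≈ 0.00559006
cabernet: (42/161) × (17/42) × (10/42) × (41/42) ≈ 0.0245419
shiraz: (19/161) × (3/19) × (8/19) × (7/19) ≈ 0.00289052
Highest score → cabernet.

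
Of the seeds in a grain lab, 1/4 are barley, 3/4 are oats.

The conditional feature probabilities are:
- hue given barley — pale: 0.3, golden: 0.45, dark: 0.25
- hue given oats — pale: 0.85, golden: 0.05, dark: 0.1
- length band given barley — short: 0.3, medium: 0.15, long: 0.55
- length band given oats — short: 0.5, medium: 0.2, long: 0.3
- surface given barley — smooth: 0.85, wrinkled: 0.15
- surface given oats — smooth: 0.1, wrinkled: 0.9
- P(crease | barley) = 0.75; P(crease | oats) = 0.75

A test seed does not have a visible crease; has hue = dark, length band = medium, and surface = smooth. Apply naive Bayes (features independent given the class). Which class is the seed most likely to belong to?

barley: 0.25 × 0.25 × 0.15 × 0.85 × (1−0.75) = 0.0019921875
oats: 0.75 × 0.1 × 0.2 × 0.1 × (1−0.75) = 0.000375
Highest score → barley.

barley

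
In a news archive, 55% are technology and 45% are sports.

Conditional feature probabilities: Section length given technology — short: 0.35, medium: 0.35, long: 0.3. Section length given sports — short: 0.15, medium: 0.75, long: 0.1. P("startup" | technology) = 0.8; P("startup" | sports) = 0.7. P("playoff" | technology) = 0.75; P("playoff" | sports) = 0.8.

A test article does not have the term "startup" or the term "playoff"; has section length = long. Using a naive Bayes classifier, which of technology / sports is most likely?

technology

technology: 0.55 × 0.3 × (1−0.8) × (1−0.75) = 0.00825
sports: 0.45 × 0.1 × (1−0.7) × (1−0.8) = 0.0027
Highest score → technology.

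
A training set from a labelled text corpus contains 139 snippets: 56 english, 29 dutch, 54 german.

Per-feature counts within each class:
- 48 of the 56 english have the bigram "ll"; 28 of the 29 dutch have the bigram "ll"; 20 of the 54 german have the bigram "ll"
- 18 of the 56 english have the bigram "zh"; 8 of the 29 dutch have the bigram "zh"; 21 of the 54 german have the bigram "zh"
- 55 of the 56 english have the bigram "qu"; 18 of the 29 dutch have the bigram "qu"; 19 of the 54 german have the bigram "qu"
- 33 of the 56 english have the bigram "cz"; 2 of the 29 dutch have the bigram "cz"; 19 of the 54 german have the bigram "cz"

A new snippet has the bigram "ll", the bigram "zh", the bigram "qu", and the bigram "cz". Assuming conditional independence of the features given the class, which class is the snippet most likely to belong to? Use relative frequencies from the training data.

english

english: (56/139) × (48/56) × (18/56) × (55/56) × (33/56) ≈ 0.0642409
dutch: (29/139) × (28/29) × (8/29) × (18/29) × (2/29) ≈ 0.00237871
german: (54/139) × (20/54) × (21/54) × (19/54) × (19/54) ≈ 0.00692724
Highest score → english.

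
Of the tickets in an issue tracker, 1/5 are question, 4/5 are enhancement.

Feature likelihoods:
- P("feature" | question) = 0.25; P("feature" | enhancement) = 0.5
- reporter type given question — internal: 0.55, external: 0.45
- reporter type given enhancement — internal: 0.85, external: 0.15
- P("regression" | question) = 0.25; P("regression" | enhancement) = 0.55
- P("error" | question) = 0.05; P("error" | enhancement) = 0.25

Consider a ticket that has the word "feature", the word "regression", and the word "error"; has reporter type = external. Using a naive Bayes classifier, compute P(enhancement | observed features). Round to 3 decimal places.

question: 0.2 × 0.25 × 0.45 × 0.25 × 0.05 = 0.00028125
enhancement: 0.8 × 0.5 × 0.15 × 0.55 × 0.25 = 0.00825
P(enhancement | x) = 0.00825 / 0.00853125 ≈ 0.967

0.967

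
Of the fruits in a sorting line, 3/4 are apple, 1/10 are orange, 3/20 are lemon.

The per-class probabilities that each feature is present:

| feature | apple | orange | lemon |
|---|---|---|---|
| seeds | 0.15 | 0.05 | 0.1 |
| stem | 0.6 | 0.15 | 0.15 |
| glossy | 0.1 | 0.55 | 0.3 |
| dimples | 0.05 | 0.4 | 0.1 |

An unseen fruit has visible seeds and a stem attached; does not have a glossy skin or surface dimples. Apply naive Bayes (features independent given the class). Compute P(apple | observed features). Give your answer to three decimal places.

apple: 0.75 × 0.15 × 0.6 × (1−0.1) × (1−0.05) = 0.0577125
orange: 0.1 × 0.05 × 0.15 × (1−0.55) × (1−0.4) = 0.0002025
lemon: 0.15 × 0.1 × 0.15 × (1−0.3) × (1−0.1) = 0.0014175
P(apple | x) = 0.0577125 / 0.0593325 ≈ 0.973

0.973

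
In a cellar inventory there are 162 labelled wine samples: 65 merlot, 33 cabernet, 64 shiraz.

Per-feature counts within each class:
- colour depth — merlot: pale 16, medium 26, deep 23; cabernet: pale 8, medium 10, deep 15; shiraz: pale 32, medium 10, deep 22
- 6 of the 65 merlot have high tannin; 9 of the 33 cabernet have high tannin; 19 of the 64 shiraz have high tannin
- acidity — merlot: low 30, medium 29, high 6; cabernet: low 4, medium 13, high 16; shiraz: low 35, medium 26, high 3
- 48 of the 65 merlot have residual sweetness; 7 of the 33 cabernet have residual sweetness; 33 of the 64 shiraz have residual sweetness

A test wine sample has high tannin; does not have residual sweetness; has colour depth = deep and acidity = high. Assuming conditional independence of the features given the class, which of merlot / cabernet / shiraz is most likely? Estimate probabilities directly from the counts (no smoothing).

merlot: (65/162) × (23/65) × (6/65) × (6/65) × (17/65) ≈ 0.000316391
cabernet: (33/162) × (15/33) × (9/33) × (16/33) × (26/33) ≈ 0.00964651
shiraz: (64/162) × (22/64) × (19/64) × (3/64) × (31/64) ≈ 0.000915386
Highest score → cabernet.

cabernet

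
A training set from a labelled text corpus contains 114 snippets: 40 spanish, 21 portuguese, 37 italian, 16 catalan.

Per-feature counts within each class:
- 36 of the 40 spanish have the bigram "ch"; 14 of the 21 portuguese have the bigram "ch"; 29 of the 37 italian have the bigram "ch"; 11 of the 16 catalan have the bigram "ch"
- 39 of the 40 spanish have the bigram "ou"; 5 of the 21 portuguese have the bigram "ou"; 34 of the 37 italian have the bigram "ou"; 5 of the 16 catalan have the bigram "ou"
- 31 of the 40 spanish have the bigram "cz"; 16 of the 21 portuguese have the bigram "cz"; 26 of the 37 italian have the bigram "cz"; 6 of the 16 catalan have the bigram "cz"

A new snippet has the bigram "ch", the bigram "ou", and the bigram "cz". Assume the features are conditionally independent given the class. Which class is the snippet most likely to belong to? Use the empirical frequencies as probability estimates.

spanish

spanish: (40/114) × (36/40) × (39/40) × (31/40) ≈ 0.238618
portuguese: (21/114) × (14/21) × (5/21) × (16/21) ≈ 0.0222779
italian: (37/114) × (29/37) × (34/37) × (26/37) ≈ 0.164264
catalan: (16/114) × (11/16) × (5/16) × (6/16) ≈ 0.0113076
Highest score → spanish.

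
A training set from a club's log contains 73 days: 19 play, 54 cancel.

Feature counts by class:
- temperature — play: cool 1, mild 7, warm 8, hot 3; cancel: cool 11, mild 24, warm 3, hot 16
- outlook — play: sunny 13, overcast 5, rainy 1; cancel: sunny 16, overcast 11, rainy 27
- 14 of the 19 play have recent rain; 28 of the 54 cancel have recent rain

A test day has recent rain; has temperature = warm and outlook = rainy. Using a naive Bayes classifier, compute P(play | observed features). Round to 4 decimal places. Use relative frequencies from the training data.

0.2851

play: (19/73) × (8/19) × (1/19) × (14/19) ≈ 0.00424999
cancel: (54/73) × (3/54) × (27/54) × (28/54) ≈ 0.0106545
P(play | x) = 0.00424999 / 0.01490449 ≈ 0.2851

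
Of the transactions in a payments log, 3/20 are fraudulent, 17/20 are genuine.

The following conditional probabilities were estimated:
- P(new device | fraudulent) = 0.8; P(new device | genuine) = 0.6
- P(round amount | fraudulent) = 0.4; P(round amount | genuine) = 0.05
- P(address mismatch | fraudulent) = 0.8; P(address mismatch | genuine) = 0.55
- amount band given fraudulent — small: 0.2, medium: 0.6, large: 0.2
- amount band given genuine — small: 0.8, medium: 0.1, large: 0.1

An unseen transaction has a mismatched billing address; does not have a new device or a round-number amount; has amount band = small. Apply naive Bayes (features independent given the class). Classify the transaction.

genuine

fraudulent: 0.15 × (1−0.8) × (1−0.4) × 0.8 × 0.2 = 0.00288
genuine: 0.85 × (1−0.6) × (1−0.05) × 0.55 × 0.8 = 0.14212
Highest score → genuine.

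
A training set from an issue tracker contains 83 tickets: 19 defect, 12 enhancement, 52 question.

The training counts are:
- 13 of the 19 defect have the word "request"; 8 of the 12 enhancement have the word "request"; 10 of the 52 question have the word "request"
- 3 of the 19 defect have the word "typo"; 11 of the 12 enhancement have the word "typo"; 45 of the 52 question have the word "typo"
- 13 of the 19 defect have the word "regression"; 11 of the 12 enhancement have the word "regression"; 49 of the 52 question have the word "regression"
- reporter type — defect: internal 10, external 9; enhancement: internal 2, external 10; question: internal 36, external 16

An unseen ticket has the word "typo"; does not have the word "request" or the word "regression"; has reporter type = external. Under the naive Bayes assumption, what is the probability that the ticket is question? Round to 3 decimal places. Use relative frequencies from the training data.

defect: (19/83) × (6/19) × (3/19) × (6/19) × (9/19) ≈ 0.00170737
enhancement: (12/83) × (4/12) × (11/12) × (1/12) × (10/12) ≈ 0.00306783
question: (52/83) × (42/52) × (45/52) × (3/52) × (16/52) ≈ 0.00777347
P(question | x) = 0.00777347 / 0.01254867 ≈ 0.619

0.619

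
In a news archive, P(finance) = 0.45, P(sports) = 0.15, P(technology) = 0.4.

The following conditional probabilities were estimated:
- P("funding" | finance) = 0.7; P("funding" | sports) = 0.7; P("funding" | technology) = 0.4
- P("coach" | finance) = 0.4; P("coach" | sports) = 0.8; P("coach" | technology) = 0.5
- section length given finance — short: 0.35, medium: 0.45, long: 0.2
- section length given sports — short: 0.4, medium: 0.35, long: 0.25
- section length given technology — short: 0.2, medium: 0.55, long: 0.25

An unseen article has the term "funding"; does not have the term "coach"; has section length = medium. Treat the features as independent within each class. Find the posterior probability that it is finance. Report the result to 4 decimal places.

finance: 0.45 × 0.7 × (1−0.4) × 0.45 = 0.08505
sports: 0.15 × 0.7 × (1−0.8) × 0.35 = 0.00735
technology: 0.4 × 0.4 × (1−0.5) × 0.55 = 0.044
P(finance | x) = 0.08505 / 0.1364 ≈ 0.6235

0.6235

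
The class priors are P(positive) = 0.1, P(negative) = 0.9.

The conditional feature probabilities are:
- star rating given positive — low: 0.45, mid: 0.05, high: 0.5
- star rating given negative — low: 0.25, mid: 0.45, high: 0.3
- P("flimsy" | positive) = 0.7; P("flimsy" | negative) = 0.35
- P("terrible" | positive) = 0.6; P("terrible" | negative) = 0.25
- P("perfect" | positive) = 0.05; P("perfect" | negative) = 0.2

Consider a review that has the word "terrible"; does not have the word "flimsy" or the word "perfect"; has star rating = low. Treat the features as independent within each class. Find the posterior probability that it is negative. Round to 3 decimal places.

positive: 0.1 × 0.45 × (1−0.7) × 0.6 × (1−0.05) = 0.007695
negative: 0.9 × 0.25 × (1−0.35) × 0.25 × (1−0.2) = 0.02925
P(negative | x) = 0.02925 / 0.036945 ≈ 0.792

0.792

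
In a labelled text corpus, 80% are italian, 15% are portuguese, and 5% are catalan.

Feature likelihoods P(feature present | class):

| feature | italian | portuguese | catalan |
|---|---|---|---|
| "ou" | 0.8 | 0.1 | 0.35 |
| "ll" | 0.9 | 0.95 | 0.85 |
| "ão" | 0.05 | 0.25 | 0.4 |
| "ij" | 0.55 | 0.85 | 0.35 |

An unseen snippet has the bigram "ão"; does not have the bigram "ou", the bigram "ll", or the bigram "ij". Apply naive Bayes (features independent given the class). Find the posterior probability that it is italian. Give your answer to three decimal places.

0.191

italian: 0.8 × (1−0.8) × (1−0.9) × 0.05 × (1−0.55) = 0.00036
portuguese: 0.15 × (1−0.1) × (1−0.95) × 0.25 × (1−0.85) = 0.000253125
catalan: 0.05 × (1−0.35) × (1−0.85) × 0.4 × (1−0.35) = 0.0012675
P(italian | x) = 0.00036 / 0.001880625 ≈ 0.191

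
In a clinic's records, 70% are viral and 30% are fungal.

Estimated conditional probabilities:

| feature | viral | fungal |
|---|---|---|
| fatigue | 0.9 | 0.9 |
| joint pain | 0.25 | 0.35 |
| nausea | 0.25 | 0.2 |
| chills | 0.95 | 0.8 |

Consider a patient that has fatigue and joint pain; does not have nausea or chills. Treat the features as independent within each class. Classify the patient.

fungal

viral: 0.7 × 0.9 × 0.25 × (1−0.25) × (1−0.95) = 0.00590625
fungal: 0.3 × 0.9 × 0.35 × (1−0.2) × (1−0.8) = 0.01512
Highest score → fungal.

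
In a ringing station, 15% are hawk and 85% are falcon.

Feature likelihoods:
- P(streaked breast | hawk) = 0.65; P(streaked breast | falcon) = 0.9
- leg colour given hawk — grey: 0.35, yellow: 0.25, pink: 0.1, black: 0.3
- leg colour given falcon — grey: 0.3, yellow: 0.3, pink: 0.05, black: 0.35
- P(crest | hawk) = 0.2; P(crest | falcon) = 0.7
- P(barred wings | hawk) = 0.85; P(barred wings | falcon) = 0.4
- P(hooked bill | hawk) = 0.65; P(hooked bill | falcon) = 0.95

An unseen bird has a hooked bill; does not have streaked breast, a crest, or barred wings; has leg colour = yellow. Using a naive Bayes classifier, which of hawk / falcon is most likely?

falcon

hawk: 0.15 × (1−0.65) × 0.25 × (1−0.2) × (1−0.85) × 0.65 = 0.00102375
falcon: 0.85 × (1−0.9) × 0.3 × (1−0.7) × (1−0.4) × 0.95 = 0.0043605
Highest score → falcon.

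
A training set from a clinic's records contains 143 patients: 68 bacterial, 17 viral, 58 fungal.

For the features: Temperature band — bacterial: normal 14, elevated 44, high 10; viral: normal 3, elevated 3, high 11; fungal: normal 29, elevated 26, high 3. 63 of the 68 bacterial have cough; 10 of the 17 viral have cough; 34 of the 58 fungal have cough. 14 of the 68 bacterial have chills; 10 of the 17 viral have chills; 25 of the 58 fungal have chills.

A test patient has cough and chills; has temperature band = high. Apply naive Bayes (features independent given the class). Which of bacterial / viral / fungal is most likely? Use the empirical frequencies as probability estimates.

viral

bacterial: (68/143) × (10/68) × (63/68) × (14/68) ≈ 0.0133387
viral: (17/143) × (11/17) × (10/17) × (10/17) ≈ 0.026617
fungal: (58/143) × (3/58) × (34/58) × (25/58) ≈ 0.00530088
Highest score → viral.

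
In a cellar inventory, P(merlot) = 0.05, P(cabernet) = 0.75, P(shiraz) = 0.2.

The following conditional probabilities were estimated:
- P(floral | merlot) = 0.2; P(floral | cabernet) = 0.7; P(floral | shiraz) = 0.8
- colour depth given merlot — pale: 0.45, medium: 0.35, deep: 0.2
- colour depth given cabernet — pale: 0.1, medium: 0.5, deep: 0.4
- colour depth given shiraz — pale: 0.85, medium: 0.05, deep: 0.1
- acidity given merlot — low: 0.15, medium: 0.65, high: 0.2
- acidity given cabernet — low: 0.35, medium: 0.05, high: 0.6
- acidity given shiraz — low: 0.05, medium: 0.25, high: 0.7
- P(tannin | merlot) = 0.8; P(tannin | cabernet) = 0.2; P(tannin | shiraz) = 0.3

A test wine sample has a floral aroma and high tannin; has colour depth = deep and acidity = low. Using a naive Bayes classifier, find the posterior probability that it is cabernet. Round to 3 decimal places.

merlot: 0.05 × 0.2 × 0.2 × 0.15 × 0.8 = 0.00024
cabernet: 0.75 × 0.7 × 0.4 × 0.35 × 0.2 = 0.0147
shiraz: 0.2 × 0.8 × 0.1 × 0.05 × 0.3 = 0.00024
P(cabernet | x) = 0.0147 / 0.01518 ≈ 0.968

0.968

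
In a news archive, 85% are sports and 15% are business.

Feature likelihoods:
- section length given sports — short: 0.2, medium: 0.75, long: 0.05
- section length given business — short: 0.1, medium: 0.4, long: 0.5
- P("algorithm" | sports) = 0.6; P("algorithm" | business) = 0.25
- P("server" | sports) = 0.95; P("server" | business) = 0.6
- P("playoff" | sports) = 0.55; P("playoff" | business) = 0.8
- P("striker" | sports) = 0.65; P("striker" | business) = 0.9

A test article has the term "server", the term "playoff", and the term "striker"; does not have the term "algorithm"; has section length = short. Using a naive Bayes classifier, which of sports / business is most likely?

sports: 0.85 × 0.2 × (1−0.6) × 0.95 × 0.55 × 0.65 = 0.0230945
business: 0.15 × 0.1 × (1−0.25) × 0.6 × 0.8 × 0.9 = 0.00486
Highest score → sports.

sports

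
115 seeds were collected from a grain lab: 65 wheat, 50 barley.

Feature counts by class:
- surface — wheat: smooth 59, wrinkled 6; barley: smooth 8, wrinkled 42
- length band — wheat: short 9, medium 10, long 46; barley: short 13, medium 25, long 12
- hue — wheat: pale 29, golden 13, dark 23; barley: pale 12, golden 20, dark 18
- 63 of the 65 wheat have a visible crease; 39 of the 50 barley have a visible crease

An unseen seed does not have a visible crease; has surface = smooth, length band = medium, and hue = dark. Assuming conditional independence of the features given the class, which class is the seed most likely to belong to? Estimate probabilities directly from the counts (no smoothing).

barley

wheat: (65/115) × (59/65) × (10/65) × (23/65) × (2/65) ≈ 0.000859354
barley: (50/115) × (8/50) × (25/50) × (18/50) × (11/50) ≈ 0.00275478
Highest score → barley.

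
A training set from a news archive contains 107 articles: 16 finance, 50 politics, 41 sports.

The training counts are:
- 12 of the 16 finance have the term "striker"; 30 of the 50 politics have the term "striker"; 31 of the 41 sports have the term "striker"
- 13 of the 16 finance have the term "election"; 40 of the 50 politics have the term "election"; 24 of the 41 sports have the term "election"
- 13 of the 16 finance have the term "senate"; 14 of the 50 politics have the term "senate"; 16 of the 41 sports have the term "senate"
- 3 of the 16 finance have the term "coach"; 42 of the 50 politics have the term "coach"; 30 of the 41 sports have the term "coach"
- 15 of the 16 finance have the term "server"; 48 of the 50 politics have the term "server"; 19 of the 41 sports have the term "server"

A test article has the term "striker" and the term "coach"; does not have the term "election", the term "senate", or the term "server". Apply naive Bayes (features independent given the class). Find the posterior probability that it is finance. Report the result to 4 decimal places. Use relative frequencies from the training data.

0.0015

finance: (16/107) × (12/16) × (3/16) × (3/16) × (3/16) × (1/16) ≈ 0.0000462042
politics: (50/107) × (30/50) × (10/50) × (36/50) × (42/50) × (2/50) ≈ 0.00135656
sports: (41/107) × (31/41) × (17/41) × (25/41) × (30/41) × (22/41) ≈ 0.0287591
P(finance | x) = 0.0000462042 / 0.0301618642 ≈ 0.0015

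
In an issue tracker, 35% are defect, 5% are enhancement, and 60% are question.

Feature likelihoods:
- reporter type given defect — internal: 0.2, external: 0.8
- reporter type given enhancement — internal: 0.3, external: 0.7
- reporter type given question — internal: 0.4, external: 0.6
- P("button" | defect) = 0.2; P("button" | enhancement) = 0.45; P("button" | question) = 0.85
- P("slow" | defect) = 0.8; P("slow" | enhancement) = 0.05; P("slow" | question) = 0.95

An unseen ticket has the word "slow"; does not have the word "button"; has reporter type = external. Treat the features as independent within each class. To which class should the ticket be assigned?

defect: 0.35 × 0.8 × (1−0.2) × 0.8 = 0.1792
enhancement: 0.05 × 0.7 × (1−0.45) × 0.05 = 0.0009625
question: 0.6 × 0.6 × (1−0.85) × 0.95 = 0.0513
Highest score → defect.

defect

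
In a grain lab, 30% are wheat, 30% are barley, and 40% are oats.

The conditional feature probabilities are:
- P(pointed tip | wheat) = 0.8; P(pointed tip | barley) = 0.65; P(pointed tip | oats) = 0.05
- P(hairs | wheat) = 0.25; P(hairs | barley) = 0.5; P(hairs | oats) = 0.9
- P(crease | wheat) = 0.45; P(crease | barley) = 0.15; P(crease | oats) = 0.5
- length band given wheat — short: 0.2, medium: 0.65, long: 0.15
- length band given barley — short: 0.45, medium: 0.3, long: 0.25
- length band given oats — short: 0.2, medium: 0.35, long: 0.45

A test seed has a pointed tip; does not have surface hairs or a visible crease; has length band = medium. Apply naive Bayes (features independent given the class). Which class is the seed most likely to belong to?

wheat: 0.3 × 0.8 × (1−0.25) × (1−0.45) × 0.65 = 0.06435
barley: 0.3 × 0.65 × (1−0.5) × (1−0.15) × 0.3 = 0.0248625
oats: 0.4 × 0.05 × (1−0.9) × (1−0.5) × 0.35 = 0.00035
Highest score → wheat.

wheat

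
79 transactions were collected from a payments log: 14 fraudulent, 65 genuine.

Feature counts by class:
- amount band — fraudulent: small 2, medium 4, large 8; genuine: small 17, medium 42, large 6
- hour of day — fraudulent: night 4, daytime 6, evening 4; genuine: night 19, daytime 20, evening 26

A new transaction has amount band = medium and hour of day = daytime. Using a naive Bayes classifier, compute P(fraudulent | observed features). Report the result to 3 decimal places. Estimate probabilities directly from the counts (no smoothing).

0.117

fraudulent: (14/79) × (4/14) × (6/14) ≈ 0.0216998
genuine: (65/79) × (42/65) × (20/65) ≈ 0.163583
P(fraudulent | x) = 0.0216998 / 0.1852828 ≈ 0.117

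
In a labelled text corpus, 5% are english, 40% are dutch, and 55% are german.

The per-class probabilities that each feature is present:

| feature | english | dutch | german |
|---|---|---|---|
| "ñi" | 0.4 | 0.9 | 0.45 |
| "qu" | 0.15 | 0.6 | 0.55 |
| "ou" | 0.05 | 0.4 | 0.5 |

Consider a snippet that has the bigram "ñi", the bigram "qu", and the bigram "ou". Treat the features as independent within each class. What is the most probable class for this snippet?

dutch

english: 0.05 × 0.4 × 0.15 × 0.05 = 0.00015
dutch: 0.4 × 0.9 × 0.6 × 0.4 = 0.0864
german: 0.55 × 0.45 × 0.55 × 0.5 = 0.0680625
Highest score → dutch.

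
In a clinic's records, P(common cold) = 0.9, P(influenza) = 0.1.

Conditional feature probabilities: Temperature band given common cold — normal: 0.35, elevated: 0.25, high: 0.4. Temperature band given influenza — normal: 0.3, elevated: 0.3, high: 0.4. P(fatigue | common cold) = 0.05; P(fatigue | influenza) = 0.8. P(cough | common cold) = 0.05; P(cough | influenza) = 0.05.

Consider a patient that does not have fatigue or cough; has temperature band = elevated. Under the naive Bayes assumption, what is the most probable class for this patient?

common cold

common cold: 0.9 × 0.25 × (1−0.05) × (1−0.05) = 0.2030625
influenza: 0.1 × 0.3 × (1−0.8) × (1−0.05) = 0.0057
Highest score → common cold.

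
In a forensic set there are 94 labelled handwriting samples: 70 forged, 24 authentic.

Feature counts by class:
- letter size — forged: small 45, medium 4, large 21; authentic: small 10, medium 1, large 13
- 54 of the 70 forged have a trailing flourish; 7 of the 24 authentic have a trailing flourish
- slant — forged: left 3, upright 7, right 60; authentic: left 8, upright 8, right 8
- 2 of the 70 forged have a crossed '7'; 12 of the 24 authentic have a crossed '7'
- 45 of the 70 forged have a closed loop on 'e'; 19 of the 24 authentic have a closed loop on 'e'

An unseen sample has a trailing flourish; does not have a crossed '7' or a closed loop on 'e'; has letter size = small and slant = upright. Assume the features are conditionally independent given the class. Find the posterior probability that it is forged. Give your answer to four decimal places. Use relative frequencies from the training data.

0.9224

forged: (70/94) × (45/70) × (54/70) × (7/70) × (68/70) × (25/70) ≈ 0.0128125
authentic: (24/94) × (10/24) × (7/24) × (8/24) × (12/24) × (5/24) ≈ 0.00107737
P(forged | x) = 0.0128125 / 0.01388987 ≈ 0.9224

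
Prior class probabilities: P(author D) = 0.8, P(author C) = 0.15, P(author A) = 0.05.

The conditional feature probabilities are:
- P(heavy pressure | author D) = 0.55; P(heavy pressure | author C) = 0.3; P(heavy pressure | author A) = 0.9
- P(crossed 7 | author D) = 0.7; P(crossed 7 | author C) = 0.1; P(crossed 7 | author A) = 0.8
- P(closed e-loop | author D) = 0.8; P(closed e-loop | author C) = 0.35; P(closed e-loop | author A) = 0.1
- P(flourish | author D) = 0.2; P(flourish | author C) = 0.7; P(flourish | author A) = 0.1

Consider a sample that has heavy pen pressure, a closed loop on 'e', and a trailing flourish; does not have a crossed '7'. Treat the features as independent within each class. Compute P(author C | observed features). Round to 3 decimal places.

0.319

author D: 0.8 × 0.55 × (1−0.7) × 0.8 × 0.2 = 0.02112
author C: 0.15 × 0.3 × (1−0.1) × 0.35 × 0.7 = 0.0099225
author A: 0.05 × 0.9 × (1−0.8) × 0.1 × 0.1 = 0.00009
P(author C | x) = 0.0099225 / 0.0311325 ≈ 0.319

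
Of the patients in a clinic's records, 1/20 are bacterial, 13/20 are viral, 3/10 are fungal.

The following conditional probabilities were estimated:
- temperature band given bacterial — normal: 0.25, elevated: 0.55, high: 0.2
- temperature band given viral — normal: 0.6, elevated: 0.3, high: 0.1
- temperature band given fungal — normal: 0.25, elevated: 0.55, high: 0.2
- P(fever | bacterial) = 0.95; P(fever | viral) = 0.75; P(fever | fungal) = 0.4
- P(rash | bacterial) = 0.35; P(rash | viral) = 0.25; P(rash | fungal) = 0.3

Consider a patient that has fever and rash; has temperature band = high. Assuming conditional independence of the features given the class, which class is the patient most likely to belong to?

viral

bacterial: 0.05 × 0.2 × 0.95 × 0.35 = 0.003325
viral: 0.65 × 0.1 × 0.75 × 0.25 = 0.0121875
fungal: 0.3 × 0.2 × 0.4 × 0.3 = 0.0072
Highest score → viral.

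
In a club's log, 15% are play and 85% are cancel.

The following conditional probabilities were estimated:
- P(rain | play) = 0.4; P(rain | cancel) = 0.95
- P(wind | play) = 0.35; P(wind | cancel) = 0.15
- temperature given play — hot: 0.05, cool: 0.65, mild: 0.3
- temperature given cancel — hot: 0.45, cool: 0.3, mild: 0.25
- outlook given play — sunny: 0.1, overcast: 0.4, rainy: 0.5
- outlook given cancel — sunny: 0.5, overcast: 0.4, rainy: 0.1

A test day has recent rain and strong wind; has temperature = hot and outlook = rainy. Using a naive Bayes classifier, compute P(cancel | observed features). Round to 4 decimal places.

play: 0.15 × 0.4 × 0.35 × 0.05 × 0.5 = 0.000525
cancel: 0.85 × 0.95 × 0.15 × 0.45 × 0.1 = 0.005450625
P(cancel | x) = 0.005450625 / 0.005975625 ≈ 0.9121

0.9121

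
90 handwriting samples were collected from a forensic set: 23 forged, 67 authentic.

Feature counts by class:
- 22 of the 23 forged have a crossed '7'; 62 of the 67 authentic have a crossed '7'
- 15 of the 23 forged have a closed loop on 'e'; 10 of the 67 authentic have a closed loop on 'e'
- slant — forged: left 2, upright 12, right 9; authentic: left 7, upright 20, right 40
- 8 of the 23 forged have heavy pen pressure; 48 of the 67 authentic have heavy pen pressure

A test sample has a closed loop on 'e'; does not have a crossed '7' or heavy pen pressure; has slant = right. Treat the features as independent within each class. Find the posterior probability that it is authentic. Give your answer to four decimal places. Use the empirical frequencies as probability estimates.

forged: (23/90) × (1/23) × (15/23) × (9/23) × (15/23) ≈ 0.00184926
authentic: (67/90) × (5/67) × (10/67) × (40/67) × (19/67) ≈ 0.00140384
P(authentic | x) = 0.00140384 / 0.0032531 ≈ 0.4315

0.4315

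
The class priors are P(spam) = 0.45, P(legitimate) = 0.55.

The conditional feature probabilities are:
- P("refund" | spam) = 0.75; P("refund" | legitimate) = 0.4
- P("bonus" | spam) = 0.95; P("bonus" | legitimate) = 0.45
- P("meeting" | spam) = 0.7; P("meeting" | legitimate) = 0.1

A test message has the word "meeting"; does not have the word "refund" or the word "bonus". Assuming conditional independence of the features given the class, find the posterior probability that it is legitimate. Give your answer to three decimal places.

spam: 0.45 × (1−0.75) × (1−0.95) × 0.7 = 0.0039375
legitimate: 0.55 × (1−0.4) × (1−0.45) × 0.1 = 0.01815
P(legitimate | x) = 0.01815 / 0.0220875 ≈ 0.822

0.822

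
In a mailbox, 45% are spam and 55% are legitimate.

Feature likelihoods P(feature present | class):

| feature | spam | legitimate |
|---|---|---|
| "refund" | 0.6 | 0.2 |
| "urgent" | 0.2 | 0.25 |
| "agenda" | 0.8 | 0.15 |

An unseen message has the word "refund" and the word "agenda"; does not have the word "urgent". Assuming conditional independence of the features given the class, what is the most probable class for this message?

spam: 0.45 × 0.6 × (1−0.2) × 0.8 = 0.1728
legitimate: 0.55 × 0.2 × (1−0.25) × 0.15 = 0.012375
Highest score → spam.

spam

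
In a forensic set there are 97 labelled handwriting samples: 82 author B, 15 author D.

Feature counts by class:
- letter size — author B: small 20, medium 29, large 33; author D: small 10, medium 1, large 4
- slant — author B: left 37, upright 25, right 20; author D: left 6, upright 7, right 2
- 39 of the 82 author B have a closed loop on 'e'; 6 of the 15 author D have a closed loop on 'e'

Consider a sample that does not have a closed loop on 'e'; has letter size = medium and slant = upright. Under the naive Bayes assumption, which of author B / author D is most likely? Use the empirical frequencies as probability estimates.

author B: (82/97) × (29/82) × (25/82) × (43/82) ≈ 0.0477977
author D: (15/97) × (1/15) × (7/15) × (9/15) ≈ 0.0028866
Highest score → author B.

author B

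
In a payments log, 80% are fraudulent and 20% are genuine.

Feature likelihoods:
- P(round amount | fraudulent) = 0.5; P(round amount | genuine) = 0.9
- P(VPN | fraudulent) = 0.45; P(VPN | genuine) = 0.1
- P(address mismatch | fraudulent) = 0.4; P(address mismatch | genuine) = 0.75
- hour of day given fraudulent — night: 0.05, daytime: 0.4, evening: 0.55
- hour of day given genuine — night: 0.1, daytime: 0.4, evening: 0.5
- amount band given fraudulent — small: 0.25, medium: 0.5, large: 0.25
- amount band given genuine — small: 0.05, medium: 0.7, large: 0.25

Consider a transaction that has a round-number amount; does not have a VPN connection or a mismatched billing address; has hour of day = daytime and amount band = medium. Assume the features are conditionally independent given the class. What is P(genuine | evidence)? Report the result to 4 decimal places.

fraudulent: 0.8 × 0.5 × (1−0.45) × (1−0.4) × 0.4 × 0.5 = 0.0264
genuine: 0.2 × 0.9 × (1−0.1) × (1−0.75) × 0.4 × 0.7 = 0.01134
P(genuine | x) = 0.01134 / 0.03774 ≈ 0.3005

0.3005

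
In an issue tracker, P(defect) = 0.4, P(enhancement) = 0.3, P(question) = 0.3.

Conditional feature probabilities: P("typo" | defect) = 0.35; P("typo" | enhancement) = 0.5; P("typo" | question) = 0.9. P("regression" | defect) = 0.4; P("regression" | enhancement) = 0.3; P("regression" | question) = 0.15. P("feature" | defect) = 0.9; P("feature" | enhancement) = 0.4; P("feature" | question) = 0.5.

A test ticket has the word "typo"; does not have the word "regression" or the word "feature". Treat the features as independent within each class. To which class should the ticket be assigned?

question

defect: 0.4 × 0.35 × (1−0.4) × (1−0.9) = 0.0084
enhancement: 0.3 × 0.5 × (1−0.3) × (1−0.4) = 0.063
question: 0.3 × 0.9 × (1−0.15) × (1−0.5) = 0.11475
Highest score → question.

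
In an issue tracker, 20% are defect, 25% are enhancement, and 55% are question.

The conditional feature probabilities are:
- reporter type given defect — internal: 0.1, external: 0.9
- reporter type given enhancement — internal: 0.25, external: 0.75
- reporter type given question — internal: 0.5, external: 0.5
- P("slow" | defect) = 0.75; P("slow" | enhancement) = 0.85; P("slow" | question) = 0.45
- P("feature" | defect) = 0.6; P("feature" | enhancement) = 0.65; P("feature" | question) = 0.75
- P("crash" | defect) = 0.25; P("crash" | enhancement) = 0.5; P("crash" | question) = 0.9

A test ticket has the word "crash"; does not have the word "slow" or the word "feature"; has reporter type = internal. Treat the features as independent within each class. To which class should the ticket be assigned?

defect: 0.2 × 0.1 × (1−0.75) × (1−0.6) × 0.25 = 0.0005
enhancement: 0.25 × 0.25 × (1−0.85) × (1−0.65) × 0.5 = 0.001640625
question: 0.55 × 0.5 × (1−0.45) × (1−0.75) × 0.9 = 0.03403125
Highest score → question.

question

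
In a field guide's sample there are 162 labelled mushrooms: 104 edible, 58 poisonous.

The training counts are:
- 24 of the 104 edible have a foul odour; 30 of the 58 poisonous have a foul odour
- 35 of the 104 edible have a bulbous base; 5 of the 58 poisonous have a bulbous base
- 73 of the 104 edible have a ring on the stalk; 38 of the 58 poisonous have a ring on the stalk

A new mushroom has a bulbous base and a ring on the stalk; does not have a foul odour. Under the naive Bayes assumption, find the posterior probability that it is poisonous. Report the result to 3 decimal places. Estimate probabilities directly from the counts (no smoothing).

0.077

edible: (104/162) × (80/104) × (35/104) × (73/104) ≈ 0.116654
poisonous: (58/162) × (28/58) × (5/58) × (38/58) ≈ 0.00976204
P(poisonous | x) = 0.00976204 / 0.12641604 ≈ 0.077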